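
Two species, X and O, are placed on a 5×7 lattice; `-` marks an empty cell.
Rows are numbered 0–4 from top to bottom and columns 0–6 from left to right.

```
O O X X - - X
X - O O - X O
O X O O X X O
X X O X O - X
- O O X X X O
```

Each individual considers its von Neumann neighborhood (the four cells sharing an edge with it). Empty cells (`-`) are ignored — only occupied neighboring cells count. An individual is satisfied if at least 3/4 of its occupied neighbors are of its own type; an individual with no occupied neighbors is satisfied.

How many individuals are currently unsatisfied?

28

Row 0: (0,0)O 1/2 ✗ · (0,1)O 1/2 ✗ · (0,2)X 1/3 ✗ · (0,3)X 1/2 ✗ · (0,6)X 0/1 ✗
Row 1: (1,0)X 0/2 ✗ · (1,2)O 2/3 ✗ · (1,3)O 2/3 ✗ · (1,5)X 1/2 ✗ · (1,6)O 1/3 ✗
Row 2: (2,0)O 0/3 ✗ · (2,1)X 1/3 ✗ · (2,2)O 3/4 ✓ · (2,3)O 2/4 ✗ · (2,4)X 1/3 ✗ · (2,5)X 2/3 ✗ · (2,6)O 1/3 ✗
Row 3: (3,0)X 1/2 ✗ · (3,1)X 2/4 ✗ · (3,2)O 2/4 ✗ · (3,3)X 1/4 ✗ · (3,4)O 0/3 ✗ · (3,6)X 0/2 ✗
Row 4: (4,1)O 1/2 ✗ · (4,2)O 2/3 ✗ · (4,3)X 2/3 ✗ · (4,4)X 2/3 ✗ · (4,5)X 1/2 ✗ · (4,6)O 0/2 ✗
Unsatisfied: (0,0), (0,1), (0,2), (0,3), (0,6), (1,0), (1,2), (1,3), (1,5), (1,6), (2,0), (2,1), (2,3), (2,4), (2,5), (2,6), (3,0), (3,1), (3,2), (3,3), (3,4), (3,6), (4,1), (4,2), (4,3), (4,4), (4,5), (4,6) — 28 in total.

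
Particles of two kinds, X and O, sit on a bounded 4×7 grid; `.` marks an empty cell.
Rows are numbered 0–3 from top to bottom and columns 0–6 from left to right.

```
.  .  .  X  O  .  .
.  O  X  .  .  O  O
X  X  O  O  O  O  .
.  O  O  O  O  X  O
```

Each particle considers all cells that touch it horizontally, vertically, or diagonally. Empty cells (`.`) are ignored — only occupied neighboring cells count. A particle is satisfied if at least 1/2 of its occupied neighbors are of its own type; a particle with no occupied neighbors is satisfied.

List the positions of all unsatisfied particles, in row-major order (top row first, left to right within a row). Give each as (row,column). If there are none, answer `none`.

(1,1), (1,2), (2,0), (2,1), (3,5)

Row 0: (0,3)X 1/2 ok · (0,4)O 1/2 ok
Row 1: (1,1)O 1/4 unhappy · (1,2)X 2/5 unhappy · (1,5)O 4/4 ok · (1,6)O 2/2 ok
Row 2: (2,0)X 1/3 unhappy · (2,1)X 2/6 unhappy · (2,2)O 5/7 ok · (2,3)O 5/6 ok · (2,4)O 5/6 ok · (2,5)O 5/6 ok
Row 3: (3,1)O 2/4 ok · (3,2)O 4/5 ok · (3,3)O 5/5 ok · (3,4)O 4/5 ok · (3,5)X 0/4 unhappy · (3,6)O 1/2 ok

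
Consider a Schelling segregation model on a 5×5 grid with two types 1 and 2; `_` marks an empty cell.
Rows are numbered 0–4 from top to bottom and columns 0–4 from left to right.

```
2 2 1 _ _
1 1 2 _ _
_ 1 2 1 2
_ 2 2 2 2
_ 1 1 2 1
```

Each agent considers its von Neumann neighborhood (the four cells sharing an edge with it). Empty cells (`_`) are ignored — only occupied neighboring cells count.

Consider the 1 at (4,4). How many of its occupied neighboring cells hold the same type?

Occupied neighbors of (4,4): (3,4)=2, (4,3)=2.
Same type (1): 0 of 2.

0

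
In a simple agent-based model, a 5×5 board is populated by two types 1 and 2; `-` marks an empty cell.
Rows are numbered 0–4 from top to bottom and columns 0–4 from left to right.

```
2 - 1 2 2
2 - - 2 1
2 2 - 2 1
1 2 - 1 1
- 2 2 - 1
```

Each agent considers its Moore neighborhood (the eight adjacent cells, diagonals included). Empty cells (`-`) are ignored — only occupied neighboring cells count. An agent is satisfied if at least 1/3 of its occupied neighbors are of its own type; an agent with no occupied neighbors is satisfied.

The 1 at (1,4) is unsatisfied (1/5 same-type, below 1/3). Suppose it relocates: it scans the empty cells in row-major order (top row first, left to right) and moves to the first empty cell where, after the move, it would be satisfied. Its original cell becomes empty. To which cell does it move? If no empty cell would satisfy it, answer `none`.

Vacating (1,4). Empty cells in order:
  (0,1): 1/3 same-type → satisfied — stop here.

(0,1)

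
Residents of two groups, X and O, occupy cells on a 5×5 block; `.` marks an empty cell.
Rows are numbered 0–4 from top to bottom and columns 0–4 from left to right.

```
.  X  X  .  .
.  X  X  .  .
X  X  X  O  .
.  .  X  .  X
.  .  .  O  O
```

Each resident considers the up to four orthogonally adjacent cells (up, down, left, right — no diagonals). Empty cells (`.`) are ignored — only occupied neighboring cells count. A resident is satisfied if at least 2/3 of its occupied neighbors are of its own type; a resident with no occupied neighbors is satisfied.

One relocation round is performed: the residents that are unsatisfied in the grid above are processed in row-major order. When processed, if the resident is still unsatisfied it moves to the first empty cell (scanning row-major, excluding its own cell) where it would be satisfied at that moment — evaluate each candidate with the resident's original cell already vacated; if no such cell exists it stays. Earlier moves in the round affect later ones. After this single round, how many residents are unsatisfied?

0

Initially unsatisfied (in order): (2,3), (3,4), (4,4).
  (2,3) → (0,4).
  (3,4) → (0,0).
  (4,4): now satisfied by earlier moves; stays.
Resulting grid:
X X X . O
. X X . .
X X X . .
. . X . .
. . . O O
All satisfied now.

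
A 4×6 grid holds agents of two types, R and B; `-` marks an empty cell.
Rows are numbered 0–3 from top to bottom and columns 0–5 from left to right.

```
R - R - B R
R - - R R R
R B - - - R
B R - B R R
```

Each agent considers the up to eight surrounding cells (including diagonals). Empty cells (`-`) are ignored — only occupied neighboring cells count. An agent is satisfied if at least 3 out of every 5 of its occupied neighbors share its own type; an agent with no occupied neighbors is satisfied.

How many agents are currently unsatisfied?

Row 0: (0,0)R 1/1 satisfied · (0,2)R 1/1 satisfied · (0,4)B 0/4 not · (0,5)R 2/3 satisfied
Row 1: (1,0)R 2/3 satisfied · (1,3)R 2/3 satisfied · (1,4)R 4/5 satisfied · (1,5)R 3/4 satisfied
Row 2: (2,0)R 2/4 not · (2,1)B 1/4 not · (2,5)R 4/4 satisfied
Row 3: (3,0)B 1/3 not · (3,1)R 1/3 not · (3,3)B 0/1 not · (3,4)R 2/3 satisfied · (3,5)R 2/2 satisfied
Unsatisfied: (0,4), (2,0), (2,1), (3,0), (3,1), (3,3) — 6 in total.

6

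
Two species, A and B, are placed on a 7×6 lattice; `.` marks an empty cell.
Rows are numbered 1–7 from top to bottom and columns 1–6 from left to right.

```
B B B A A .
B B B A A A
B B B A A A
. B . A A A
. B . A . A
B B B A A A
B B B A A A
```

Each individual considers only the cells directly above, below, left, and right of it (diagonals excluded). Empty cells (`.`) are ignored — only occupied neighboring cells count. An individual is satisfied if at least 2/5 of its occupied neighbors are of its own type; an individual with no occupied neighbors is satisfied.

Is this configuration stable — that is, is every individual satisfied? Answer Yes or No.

Yes

(1,1)B 2/2 ok
(1,2)B 3/3 ok
(1,3)B 2/3 ok
(1,4)A 2/3 ok
(1,5)A 2/2 ok
(2,1)B 3/3 ok
(2,2)B 4/4 ok
(2,3)B 3/4 ok
(2,4)A 3/4 ok
(2,5)A 4/4 ok
(2,6)A 2/2 ok
(3,1)B 2/2 ok
(3,2)B 4/4 ok
(3,3)B 2/3 ok
(3,4)A 3/4 ok
(3,5)A 4/4 ok
(3,6)A 3/3 ok
(4,2)B 2/2 ok
(4,4)A 3/3 ok
(4,5)A 3/3 ok
(4,6)A 3/3 ok
(5,2)B 2/2 ok
(5,4)A 2/2 ok
(5,6)A 2/2 ok
(6,1)B 2/2 ok
(6,2)B 4/4 ok
(6,3)B 2/3 ok
(6,4)A 3/4 ok
(6,5)A 3/3 ok
(6,6)A 3/3 ok
(7,1)B 2/2 ok
(7,2)B 3/3 ok
(7,3)B 2/3 ok
(7,4)A 2/3 ok
(7,5)A 3/3 ok
(7,6)A 2/2 ok
All meet the threshold, so the configuration is stable.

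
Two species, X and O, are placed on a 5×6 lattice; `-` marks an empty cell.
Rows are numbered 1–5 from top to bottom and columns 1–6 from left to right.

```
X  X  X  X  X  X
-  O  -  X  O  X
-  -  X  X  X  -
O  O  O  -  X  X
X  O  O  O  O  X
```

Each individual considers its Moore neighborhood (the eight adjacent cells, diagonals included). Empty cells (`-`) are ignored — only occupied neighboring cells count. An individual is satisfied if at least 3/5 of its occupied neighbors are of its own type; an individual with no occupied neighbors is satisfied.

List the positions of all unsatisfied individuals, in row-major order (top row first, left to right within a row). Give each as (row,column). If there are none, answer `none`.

(1,1), (2,2), (2,5), (3,3), (5,1), (5,5)

Row 1: (1,1)X 1/2 ✗ · (1,2)X 2/3 ✓ · (1,3)X 3/4 ✓ · (1,4)X 3/4 ✓ · (1,5)X 4/5 ✓ · (1,6)X 2/3 ✓
Row 2: (2,2)O 0/4 ✗ · (2,4)X 6/7 ✓ · (2,5)O 0/7 ✗ · (2,6)X 3/4 ✓
Row 3: (3,3)X 2/5 ✗ · (3,4)X 4/6 ✓ · (3,5)X 5/6 ✓
Row 4: (4,1)O 2/3 ✓ · (4,2)O 4/6 ✓ · (4,3)O 4/6 ✓ · (4,5)X 4/6 ✓ · (4,6)X 3/4 ✓
Row 5: (5,1)X 0/3 ✗ · (5,2)O 4/5 ✓ · (5,3)O 4/4 ✓ · (5,4)O 3/4 ✓ · (5,5)O 1/4 ✗ · (5,6)X 2/3 ✓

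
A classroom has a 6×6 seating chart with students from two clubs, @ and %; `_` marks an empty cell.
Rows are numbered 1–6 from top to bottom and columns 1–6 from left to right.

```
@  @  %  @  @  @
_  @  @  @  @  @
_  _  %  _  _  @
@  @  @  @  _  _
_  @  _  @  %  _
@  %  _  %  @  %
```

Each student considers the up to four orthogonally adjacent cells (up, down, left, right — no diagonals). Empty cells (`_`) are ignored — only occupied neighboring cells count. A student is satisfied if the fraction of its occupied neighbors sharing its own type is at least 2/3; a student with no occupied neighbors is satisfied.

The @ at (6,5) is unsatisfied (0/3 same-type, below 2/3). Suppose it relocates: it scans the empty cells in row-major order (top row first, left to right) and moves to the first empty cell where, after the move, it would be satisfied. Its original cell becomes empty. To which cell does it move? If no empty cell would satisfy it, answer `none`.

Vacating (6,5). Empty cells in order:
  (2,1): 2/2 same-type → satisfied — stop here.

(2,1)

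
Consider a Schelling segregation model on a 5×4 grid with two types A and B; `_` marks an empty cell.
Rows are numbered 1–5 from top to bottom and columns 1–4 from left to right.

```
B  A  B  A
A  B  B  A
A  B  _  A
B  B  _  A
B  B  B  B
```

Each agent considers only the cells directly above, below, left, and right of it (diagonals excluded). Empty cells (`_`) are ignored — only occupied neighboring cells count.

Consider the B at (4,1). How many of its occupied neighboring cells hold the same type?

Occupied neighbors of (4,1): (3,1)=A, (5,1)=B, (4,2)=B.
Same type (B): 2 of 3.

2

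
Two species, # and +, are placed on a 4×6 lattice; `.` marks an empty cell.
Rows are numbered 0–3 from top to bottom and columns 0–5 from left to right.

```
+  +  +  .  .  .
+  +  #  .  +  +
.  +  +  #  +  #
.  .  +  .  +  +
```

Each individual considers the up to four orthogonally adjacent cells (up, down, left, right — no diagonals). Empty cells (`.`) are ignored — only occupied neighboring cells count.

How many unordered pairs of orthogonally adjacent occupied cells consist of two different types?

8

Scan each occupied cell's neighbors to the right and below so each pair is counted once.
From row 0: 1 unlike of 5 pairs (running 1/5).
From row 1: 3 unlike of 7 pairs (running 4/12).
From row 2: 4 unlike of 7 pairs (running 8/19).
From row 3: 0 unlike of 1 pairs (running 8/20).
Total adjacent occupied pairs: 20; unlike-type pairs: 8.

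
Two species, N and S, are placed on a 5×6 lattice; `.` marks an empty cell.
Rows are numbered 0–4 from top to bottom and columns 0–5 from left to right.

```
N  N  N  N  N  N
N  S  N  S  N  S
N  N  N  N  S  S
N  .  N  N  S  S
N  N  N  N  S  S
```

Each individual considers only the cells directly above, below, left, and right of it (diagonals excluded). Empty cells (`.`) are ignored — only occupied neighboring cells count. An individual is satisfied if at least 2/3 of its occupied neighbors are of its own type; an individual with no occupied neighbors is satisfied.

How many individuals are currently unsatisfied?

8

Row 0: (0,0)N 2/2 ✓ · (0,1)N 2/3 ✓ · (0,2)N 3/3 ✓ · (0,3)N 2/3 ✓ · (0,4)N 3/3 ✓ · (0,5)N 1/2 ✗
Row 1: (1,0)N 2/3 ✓ · (1,1)S 0/4 ✗ · (1,2)N 2/4 ✗ · (1,3)S 0/4 ✗ · (1,4)N 1/4 ✗ · (1,5)S 1/3 ✗
Row 2: (2,0)N 3/3 ✓ · (2,1)N 2/3 ✓ · (2,2)N 4/4 ✓ · (2,3)N 2/4 ✗ · (2,4)S 2/4 ✗ · (2,5)S 3/3 ✓
Row 3: (3,0)N 2/2 ✓ · (3,2)N 3/3 ✓ · (3,3)N 3/4 ✓ · (3,4)S 3/4 ✓ · (3,5)S 3/3 ✓
Row 4: (4,0)N 2/2 ✓ · (4,1)N 2/2 ✓ · (4,2)N 3/3 ✓ · (4,3)N 2/3 ✓ · (4,4)S 2/3 ✓ · (4,5)S 2/2 ✓
Unsatisfied: (0,5), (1,1), (1,2), (1,3), (1,4), (1,5), (2,3), (2,4) — 8 in total.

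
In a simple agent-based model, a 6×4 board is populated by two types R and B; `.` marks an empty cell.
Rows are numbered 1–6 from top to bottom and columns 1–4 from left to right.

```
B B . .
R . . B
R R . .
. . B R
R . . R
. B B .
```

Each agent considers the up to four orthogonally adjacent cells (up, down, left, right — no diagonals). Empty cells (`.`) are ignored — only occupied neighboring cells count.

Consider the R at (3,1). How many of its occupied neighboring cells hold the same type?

Occupied neighbors of (3,1): (2,1)=R, (3,2)=R.
Same type (R): 2 of 2.

2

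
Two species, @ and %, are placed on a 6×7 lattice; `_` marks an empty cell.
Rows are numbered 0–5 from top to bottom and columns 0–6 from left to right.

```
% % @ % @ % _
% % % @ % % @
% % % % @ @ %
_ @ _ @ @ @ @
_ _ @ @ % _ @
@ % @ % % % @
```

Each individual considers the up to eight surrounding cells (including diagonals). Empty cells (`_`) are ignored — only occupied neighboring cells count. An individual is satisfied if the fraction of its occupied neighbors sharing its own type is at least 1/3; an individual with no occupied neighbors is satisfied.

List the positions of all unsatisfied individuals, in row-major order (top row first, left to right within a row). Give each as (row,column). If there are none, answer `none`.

(0,2), (0,4), (1,6), (2,6), (3,1), (5,0), (5,1)

(0,0)% 3/3 ok
(0,1)% 4/5 ok
(0,2)@ 1/5 unhappy
(0,3)% 2/5 ok
(0,4)@ 1/5 unhappy
(0,5)% 2/4 ok
(1,0)% 5/5 ok
(1,1)% 7/8 ok
(1,2)% 6/8 ok
(1,3)@ 3/8 ok
(1,4)% 4/8 ok
(1,5)% 3/7 ok
(1,6)@ 1/4 unhappy
(2,0)% 3/4 ok
(2,1)% 5/6 ok
(2,2)% 4/7 ok
(2,3)% 3/7 ok
(2,4)@ 5/8 ok
(2,5)@ 5/8 ok
(2,6)% 1/5 unhappy
(3,1)@ 1/4 unhappy
(3,3)@ 4/7 ok
(3,4)@ 5/7 ok
(3,5)@ 5/7 ok
(3,6)@ 3/4 ok
(4,2)@ 4/6 ok
(4,3)@ 4/7 ok
(4,4)% 3/7 ok
(4,6)@ 3/4 ok
(5,0)@ 0/1 unhappy
(5,1)% 0/3 unhappy
(5,2)@ 2/4 ok
(5,3)% 2/5 ok
(5,4)% 3/4 ok
(5,5)% 2/4 ok
(5,6)@ 1/2 ok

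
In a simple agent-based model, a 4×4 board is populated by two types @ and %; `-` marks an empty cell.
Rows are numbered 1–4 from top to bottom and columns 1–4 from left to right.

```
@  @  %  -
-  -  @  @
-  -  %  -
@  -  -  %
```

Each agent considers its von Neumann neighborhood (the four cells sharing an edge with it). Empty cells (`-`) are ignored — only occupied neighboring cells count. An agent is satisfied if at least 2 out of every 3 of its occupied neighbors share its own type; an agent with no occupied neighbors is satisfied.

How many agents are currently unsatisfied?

4

(1,1)@ 1/1 satisfied
(1,2)@ 1/2 not
(1,3)% 0/2 not
(2,3)@ 1/3 not
(2,4)@ 1/1 satisfied
(3,3)% 0/1 not
(4,1)@ 0/0 satisfied
(4,4)% 0/0 satisfied
Unsatisfied: (1,2), (1,3), (2,3), (3,3) — 4 in total.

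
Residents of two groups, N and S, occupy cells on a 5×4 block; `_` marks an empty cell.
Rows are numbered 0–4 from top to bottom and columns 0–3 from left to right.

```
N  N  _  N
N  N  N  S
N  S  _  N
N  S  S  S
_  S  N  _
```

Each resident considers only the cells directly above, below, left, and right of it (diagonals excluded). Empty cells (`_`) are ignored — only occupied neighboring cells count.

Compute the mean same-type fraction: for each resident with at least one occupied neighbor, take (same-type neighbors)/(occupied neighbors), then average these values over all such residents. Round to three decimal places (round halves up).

0.510

(0,0)N 2/2
(0,1)N 2/2
(0,3)N 0/1
(1,0)N 3/3
(1,1)N 3/4
(1,2)N 1/2
(1,3)S 0/3
(2,0)N 2/3
(2,1)S 1/3
(2,3)N 0/2
(3,0)N 1/2
(3,1)S 3/4
(3,2)S 2/3
(3,3)S 1/2
(4,1)S 1/2
(4,2)N 0/2
Sum over 16 residents: 2/2 + 2/2 + 0/1 + 3/3 + 3/4 + 1/2 + 0/3 + 2/3 + 1/3 + 0/2 + 1/2 + 3/4 + 2/3 + 1/2 + 1/2 + 0/2 = 49/6; mean = 49/6 ÷ 16 = 49/96 = 0.510416… → 0.510.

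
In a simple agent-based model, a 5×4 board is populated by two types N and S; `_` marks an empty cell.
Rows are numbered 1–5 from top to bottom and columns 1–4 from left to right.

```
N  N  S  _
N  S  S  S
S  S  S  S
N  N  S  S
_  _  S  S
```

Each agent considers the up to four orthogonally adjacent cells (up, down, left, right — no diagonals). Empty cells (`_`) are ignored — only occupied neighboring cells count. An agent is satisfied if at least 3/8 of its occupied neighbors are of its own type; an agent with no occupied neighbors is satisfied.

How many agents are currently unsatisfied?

4

(1,1)N 2/2 satisfied
(1,2)N 1/3 not
(1,3)S 1/2 satisfied
(2,1)N 1/3 not
(2,2)S 2/4 satisfied
(2,3)S 4/4 satisfied
(2,4)S 2/2 satisfied
(3,1)S 1/3 not
(3,2)S 3/4 satisfied
(3,3)S 4/4 satisfied
(3,4)S 3/3 satisfied
(4,1)N 1/2 satisfied
(4,2)N 1/3 not
(4,3)S 3/4 satisfied
(4,4)S 3/3 satisfied
(5,3)S 2/2 satisfied
(5,4)S 2/2 satisfied
Unsatisfied: (1,2), (2,1), (3,1), (4,2) — 4 in total.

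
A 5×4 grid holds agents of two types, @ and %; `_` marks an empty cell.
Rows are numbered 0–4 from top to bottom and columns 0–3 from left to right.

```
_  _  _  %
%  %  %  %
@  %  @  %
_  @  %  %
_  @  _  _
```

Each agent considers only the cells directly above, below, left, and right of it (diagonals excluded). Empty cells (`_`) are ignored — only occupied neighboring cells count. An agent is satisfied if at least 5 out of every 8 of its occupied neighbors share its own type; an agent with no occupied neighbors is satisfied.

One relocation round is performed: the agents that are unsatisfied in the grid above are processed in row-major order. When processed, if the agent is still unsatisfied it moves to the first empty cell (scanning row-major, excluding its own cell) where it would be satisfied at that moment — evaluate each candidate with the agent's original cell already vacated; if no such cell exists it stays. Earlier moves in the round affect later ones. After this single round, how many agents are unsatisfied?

Initially unsatisfied (in order): (1,0), (2,0), (2,1), (2,2), (3,1), (3,2).
  (1,0) → (0,0).
  (2,0) → (3,0).
  (2,1) → (0,1).
  (2,2) → (2,0).
  (3,1): now satisfied by earlier moves; stays.
  (3,2) → (0,2).
Resulting grid:
% % % %
_ % % %
@ _ _ %
@ @ _ %
_ @ _ _
All satisfied now.

0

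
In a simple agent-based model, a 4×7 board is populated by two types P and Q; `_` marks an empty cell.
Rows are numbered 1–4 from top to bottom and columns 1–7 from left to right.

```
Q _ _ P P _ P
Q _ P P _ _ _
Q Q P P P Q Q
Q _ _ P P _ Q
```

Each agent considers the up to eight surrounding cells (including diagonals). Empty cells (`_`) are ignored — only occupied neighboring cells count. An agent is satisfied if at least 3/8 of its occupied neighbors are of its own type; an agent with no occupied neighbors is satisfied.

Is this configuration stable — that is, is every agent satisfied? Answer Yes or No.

Row 1: (1,1)Q 1/1 satisfied · (1,4)P 3/3 satisfied · (1,5)P 2/2 satisfied · (1,7)P 0/0 satisfied
Row 2: (2,1)Q 3/3 satisfied · (2,3)P 4/5 satisfied · (2,4)P 6/6 satisfied
Row 3: (3,1)Q 3/3 satisfied · (3,2)Q 3/5 satisfied · (3,3)P 4/5 satisfied · (3,4)P 6/6 satisfied · (3,5)P 4/5 satisfied · (3,6)Q 2/4 satisfied · (3,7)Q 2/2 satisfied
Row 4: (4,1)Q 2/2 satisfied · (4,4)P 4/4 satisfied · (4,5)P 3/4 satisfied · (4,7)Q 2/2 satisfied
All meet the threshold, so the configuration is stable.

Yes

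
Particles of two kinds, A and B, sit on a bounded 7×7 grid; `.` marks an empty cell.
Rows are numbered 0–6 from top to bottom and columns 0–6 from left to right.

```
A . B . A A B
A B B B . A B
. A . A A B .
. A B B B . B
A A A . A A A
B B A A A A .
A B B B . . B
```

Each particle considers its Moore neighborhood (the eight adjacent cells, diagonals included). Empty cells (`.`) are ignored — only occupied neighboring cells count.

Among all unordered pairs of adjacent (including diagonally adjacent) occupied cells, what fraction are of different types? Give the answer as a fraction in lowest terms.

Scan each occupied cell's neighbors to the right and below (and the two forward diagonals) so each pair is counted once.
From row 0: 5 unlike of 13 pairs (running 5/13).
From row 1: 8 unlike of 13 pairs (running 13/26).
From row 2: 7 unlike of 11 pairs (running 20/37).
From row 3: 9 unlike of 14 pairs (running 29/51).
From row 4: 5 unlike of 18 pairs (running 34/69).
From row 5: 10 unlike of 17 pairs (running 44/86).
From row 6: 1 unlike of 3 pairs (running 45/89).
Total adjacent occupied pairs: 89; unlike-type pairs: 45.
45/89 is already in lowest terms.

45/89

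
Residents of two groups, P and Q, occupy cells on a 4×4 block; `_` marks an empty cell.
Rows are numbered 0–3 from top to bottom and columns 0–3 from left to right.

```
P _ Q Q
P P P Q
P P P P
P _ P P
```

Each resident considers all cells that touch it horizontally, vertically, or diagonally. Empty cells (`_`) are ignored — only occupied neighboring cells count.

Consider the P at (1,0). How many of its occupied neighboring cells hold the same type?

4

Occupied neighbors of (1,0): (0,0)=P, (1,1)=P, (2,0)=P, (2,1)=P.
Same type (P): 4 of 4.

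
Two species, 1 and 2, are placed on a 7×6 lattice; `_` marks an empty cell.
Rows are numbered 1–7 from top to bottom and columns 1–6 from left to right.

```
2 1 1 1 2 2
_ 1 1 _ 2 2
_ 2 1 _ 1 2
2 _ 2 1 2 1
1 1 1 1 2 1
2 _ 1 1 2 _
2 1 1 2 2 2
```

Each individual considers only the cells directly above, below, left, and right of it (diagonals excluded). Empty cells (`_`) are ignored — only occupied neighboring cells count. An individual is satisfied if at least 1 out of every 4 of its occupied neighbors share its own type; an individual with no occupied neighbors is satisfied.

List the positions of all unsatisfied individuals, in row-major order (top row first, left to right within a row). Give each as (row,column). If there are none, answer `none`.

(1,1), (3,2), (3,5), (4,1), (4,3)

(1,1)2 0/1 unhappy
(1,2)1 2/3 ok
(1,3)1 3/3 ok
(1,4)1 1/2 ok
(1,5)2 2/3 ok
(1,6)2 2/2 ok
(2,2)1 2/3 ok
(2,3)1 3/3 ok
(2,5)2 2/3 ok
(2,6)2 3/3 ok
(3,2)2 0/2 unhappy
(3,3)1 1/3 ok
(3,5)1 0/3 unhappy
(3,6)2 1/3 ok
(4,1)2 0/1 unhappy
(4,3)2 0/3 unhappy
(4,4)1 1/3 ok
(4,5)2 1/4 ok
(4,6)1 1/3 ok
(5,1)1 1/3 ok
(5,2)1 2/2 ok
(5,3)1 3/4 ok
(5,4)1 3/4 ok
(5,5)2 2/4 ok
(5,6)1 1/2 ok
(6,1)2 1/2 ok
(6,3)1 3/3 ok
(6,4)1 2/4 ok
(6,5)2 2/3 ok
(7,1)2 1/2 ok
(7,2)1 1/2 ok
(7,3)1 2/3 ok
(7,4)2 1/3 ok
(7,5)2 3/3 ok
(7,6)2 1/1 ok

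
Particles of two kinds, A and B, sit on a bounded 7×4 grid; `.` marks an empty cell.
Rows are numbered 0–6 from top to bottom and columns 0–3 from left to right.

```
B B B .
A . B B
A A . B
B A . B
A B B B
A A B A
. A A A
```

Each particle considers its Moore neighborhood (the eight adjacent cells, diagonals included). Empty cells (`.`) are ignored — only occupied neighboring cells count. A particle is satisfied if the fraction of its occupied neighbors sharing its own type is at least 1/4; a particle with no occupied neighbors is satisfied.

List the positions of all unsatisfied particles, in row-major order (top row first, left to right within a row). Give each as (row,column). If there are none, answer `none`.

(3,0)

Row 0: (0,0)B 1/2 ✓ · (0,1)B 3/4 ✓ · (0,2)B 3/3 ✓
Row 1: (1,0)A 2/4 ✓ · (1,2)B 4/5 ✓ · (1,3)B 3/3 ✓
Row 2: (2,0)A 3/4 ✓ · (2,1)A 3/5 ✓ · (2,3)B 3/3 ✓
Row 3: (3,0)B 1/5 ✗ · (3,1)A 3/6 ✓ · (3,3)B 3/3 ✓
Row 4: (4,0)A 3/5 ✓ · (4,1)B 3/7 ✓ · (4,2)B 4/7 ✓ · (4,3)B 3/4 ✓
Row 5: (5,0)A 3/4 ✓ · (5,1)A 4/7 ✓ · (5,2)B 3/8 ✓ · (5,3)A 2/5 ✓
Row 6: (6,1)A 3/4 ✓ · (6,2)A 4/5 ✓ · (6,3)A 2/3 ✓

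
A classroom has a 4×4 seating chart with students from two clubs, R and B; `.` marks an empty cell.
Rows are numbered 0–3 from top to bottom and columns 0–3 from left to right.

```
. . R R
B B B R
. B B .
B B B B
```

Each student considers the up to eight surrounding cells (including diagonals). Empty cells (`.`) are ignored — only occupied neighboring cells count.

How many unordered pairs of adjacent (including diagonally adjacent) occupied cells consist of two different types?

5

Scan each occupied cell's neighbors to the right and below (and the two forward diagonals) so each pair is counted once.
From row 0: 3 unlike of 6 pairs (running 3/6).
From row 1: 2 unlike of 9 pairs (running 5/15).
From row 2: 0 unlike of 7 pairs (running 5/22).
From row 3: 0 unlike of 3 pairs (running 5/25).
Total adjacent occupied pairs: 25; unlike-type pairs: 5.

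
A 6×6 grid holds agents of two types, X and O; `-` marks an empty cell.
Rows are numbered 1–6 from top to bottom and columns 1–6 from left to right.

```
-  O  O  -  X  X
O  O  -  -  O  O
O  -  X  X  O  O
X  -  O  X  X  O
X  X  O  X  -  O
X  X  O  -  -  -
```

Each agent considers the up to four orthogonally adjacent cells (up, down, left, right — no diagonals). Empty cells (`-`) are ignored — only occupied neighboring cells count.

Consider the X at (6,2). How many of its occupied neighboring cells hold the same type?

Occupied neighbors of (6,2): (5,2)=X, (6,1)=X, (6,3)=O.
Same type (X): 2 of 3.

2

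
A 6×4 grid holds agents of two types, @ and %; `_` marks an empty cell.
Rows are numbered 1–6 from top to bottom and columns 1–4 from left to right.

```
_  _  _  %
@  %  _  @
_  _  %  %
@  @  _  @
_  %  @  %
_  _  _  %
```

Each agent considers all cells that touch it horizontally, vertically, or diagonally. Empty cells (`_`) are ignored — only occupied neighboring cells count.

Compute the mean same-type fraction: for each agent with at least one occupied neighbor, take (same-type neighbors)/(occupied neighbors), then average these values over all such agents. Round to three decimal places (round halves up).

0.286

Row 1: (1,4)% 0/1
Row 2: (2,1)@ 0/1 · (2,2)% 1/2 · (2,4)@ 0/3
Row 3: (3,3)% 2/5 · (3,4)% 1/3
Row 4: (4,1)@ 1/2 · (4,2)@ 2/4 · (4,4)@ 1/4
Row 5: (5,2)% 0/3 · (5,3)@ 2/5 · (5,4)% 1/3
Row 6: (6,4)% 1/2
Sum over 13 agents: 0/1 + 0/1 + 1/2 + 0/3 + 2/5 + 1/3 + 1/2 + 2/4 + 1/4 + 0/3 + 2/5 + 1/3 + 1/2 = 223/60; mean = 223/60 ÷ 13 = 223/780 = 0.285897… → 0.286.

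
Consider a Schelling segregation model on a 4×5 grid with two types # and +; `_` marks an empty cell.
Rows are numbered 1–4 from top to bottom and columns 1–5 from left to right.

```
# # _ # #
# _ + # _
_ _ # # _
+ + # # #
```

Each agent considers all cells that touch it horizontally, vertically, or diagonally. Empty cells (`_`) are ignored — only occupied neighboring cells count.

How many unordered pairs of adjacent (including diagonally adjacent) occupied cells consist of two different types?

Scan each occupied cell's neighbors to the right and below (and the two forward diagonals) so each pair is counted once.
From row 1: 2 unlike of 8 pairs (running 2/8).
From row 2: 3 unlike of 5 pairs (running 5/13).
From row 3: 1 unlike of 7 pairs (running 6/20).
From row 4: 1 unlike of 4 pairs (running 7/24).
Total adjacent occupied pairs: 24; unlike-type pairs: 7.

7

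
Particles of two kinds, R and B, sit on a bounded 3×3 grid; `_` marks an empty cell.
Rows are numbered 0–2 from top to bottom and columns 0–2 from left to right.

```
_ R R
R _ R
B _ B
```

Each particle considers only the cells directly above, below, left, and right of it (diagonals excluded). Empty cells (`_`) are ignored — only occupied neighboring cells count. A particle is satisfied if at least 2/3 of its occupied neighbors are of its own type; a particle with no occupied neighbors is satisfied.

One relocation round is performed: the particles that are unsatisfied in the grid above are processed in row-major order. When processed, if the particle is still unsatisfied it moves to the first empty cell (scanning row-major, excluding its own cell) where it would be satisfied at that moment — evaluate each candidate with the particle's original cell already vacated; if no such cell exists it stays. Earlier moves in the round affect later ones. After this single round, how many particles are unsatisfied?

Initially unsatisfied (in order): (1,0), (1,2), (2,0), (2,2).
  (1,0) → (0,0).
  (1,2) → (1,1).
  (2,0): now satisfied by earlier moves; stays.
  (2,2): now satisfied by earlier moves; stays.
Resulting grid:
R R R
_ R _
B _ B
All satisfied now.

0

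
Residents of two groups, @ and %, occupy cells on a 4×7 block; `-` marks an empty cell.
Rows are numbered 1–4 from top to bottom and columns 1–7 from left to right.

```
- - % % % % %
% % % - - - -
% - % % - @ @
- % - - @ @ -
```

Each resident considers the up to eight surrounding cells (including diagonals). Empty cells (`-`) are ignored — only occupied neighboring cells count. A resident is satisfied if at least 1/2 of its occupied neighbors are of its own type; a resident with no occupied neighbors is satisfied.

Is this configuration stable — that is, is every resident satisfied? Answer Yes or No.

Row 1: (1,3)% 3/3 ok · (1,4)% 3/3 ok · (1,5)% 2/2 ok · (1,6)% 2/2 ok · (1,7)% 1/1 ok
Row 2: (2,1)% 2/2 ok · (2,2)% 5/5 ok · (2,3)% 5/5 ok
Row 3: (3,1)% 3/3 ok · (3,3)% 4/4 ok · (3,4)% 2/3 ok · (3,6)@ 3/3 ok · (3,7)@ 2/2 ok
Row 4: (4,2)% 2/2 ok · (4,5)@ 2/3 ok · (4,6)@ 3/3 ok
All meet the threshold, so the configuration is stable.

Yes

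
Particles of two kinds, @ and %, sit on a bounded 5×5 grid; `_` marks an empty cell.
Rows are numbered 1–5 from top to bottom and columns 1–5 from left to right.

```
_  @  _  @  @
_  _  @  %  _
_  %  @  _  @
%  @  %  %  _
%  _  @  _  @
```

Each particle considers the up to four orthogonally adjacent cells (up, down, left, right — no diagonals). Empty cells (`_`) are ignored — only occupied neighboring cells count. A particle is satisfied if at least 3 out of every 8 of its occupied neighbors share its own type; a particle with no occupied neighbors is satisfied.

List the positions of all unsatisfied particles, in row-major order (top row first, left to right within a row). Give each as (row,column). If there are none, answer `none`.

(1,2)@ 0/0 ok
(1,4)@ 1/2 ok
(1,5)@ 1/1 ok
(2,3)@ 1/2 ok
(2,4)% 0/2 unhappy
(3,2)% 0/2 unhappy
(3,3)@ 1/3 unhappy
(3,5)@ 0/0 ok
(4,1)% 1/2 ok
(4,2)@ 0/3 unhappy
(4,3)% 1/4 unhappy
(4,4)% 1/1 ok
(5,1)% 1/1 ok
(5,3)@ 0/1 unhappy
(5,5)@ 0/0 ok

(2,4), (3,2), (3,3), (4,2), (4,3), (5,3)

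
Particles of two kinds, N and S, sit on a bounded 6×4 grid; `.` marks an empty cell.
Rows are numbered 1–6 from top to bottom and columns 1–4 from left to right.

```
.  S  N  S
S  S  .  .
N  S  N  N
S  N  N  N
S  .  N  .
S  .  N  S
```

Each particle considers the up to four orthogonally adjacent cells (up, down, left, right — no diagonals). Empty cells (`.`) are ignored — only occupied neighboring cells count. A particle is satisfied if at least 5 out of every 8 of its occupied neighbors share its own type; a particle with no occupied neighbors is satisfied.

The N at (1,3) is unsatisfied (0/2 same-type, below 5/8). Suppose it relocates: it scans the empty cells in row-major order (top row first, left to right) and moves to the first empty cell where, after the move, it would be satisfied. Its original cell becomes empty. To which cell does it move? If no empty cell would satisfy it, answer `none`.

Vacating (1,3). Empty cells in order:
  (1,1): 0/2 same-type → still unsatisfied.
  (2,3): 1/2 same-type → still unsatisfied.
  (2,4): 1/2 same-type → still unsatisfied.
  (5,2): 2/3 same-type → satisfied — stop here.

(5,2)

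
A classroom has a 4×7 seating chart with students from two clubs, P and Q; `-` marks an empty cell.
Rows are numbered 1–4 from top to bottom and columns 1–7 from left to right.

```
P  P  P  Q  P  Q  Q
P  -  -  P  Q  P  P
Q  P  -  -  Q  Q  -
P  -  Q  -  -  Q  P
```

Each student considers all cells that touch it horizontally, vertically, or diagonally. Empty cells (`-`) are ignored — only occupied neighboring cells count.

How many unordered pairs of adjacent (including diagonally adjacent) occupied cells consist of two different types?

21

Scan each occupied cell's neighbors to the right and below (and the two forward diagonals) so each pair is counted once.
Row 1: P(1,1)–P(1,2)= P(1,1)–P(2,1)= P(1,2)–P(1,3)= P(1,2)–P(2,1)= P(1,3)–Q(1,4)≠ P(1,3)–P(2,4)= Q(1,4)–P(1,5)≠ Q(1,4)–P(2,4)≠ Q(1,4)–Q(2,5)= P(1,5)–Q(1,6)≠ P(1,5)–Q(2,5)≠ P(1,5)–P(2,6)= P(1,5)–P(2,4)= Q(1,6)–Q(1,7)= Q(1,6)–P(2,6)≠ Q(1,6)–P(2,7)≠ Q(1,6)–Q(2,5)= Q(1,7)–P(2,7)≠ Q(1,7)–P(2,6)≠  → 9/19 unlike.
Row 2: P(2,1)–Q(3,1)≠ P(2,1)–P(3,2)= P(2,4)–Q(2,5)≠ P(2,4)–Q(3,5)≠ Q(2,5)–P(2,6)≠ Q(2,5)–Q(3,5)= Q(2,5)–Q(3,6)= P(2,6)–P(2,7)= P(2,6)–Q(3,6)≠ P(2,6)–Q(3,5)≠ P(2,7)–Q(3,6)≠  → 7/11 unlike.
Row 3: Q(3,1)–P(3,2)≠ Q(3,1)–P(4,1)≠ P(3,2)–Q(4,3)≠ P(3,2)–P(4,1)= Q(3,5)–Q(3,6)= Q(3,5)–Q(4,6)= Q(3,6)–Q(4,6)= Q(3,6)–P(4,7)≠  → 4/8 unlike.
Row 4: Q(4,6)–P(4,7)≠  → 1/1 unlike.
Total adjacent occupied pairs: 39; unlike-type pairs: 21.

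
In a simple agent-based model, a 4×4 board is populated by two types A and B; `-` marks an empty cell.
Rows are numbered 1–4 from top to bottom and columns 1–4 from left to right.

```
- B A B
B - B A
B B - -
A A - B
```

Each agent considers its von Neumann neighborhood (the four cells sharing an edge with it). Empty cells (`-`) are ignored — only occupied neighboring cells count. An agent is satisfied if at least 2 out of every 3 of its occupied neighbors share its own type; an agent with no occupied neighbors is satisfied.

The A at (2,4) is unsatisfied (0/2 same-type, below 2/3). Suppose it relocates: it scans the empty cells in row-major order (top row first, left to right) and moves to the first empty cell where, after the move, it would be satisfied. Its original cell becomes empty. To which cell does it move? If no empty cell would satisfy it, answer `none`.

none

Vacating (2,4). Empty cells in order:
  (1,1): 0/2 same-type → still unsatisfied.
  (2,2): 0/4 same-type → still unsatisfied.
  (3,3): 0/2 same-type → still unsatisfied.
  (3,4): 0/1 same-type → still unsatisfied.
  (4,3): 1/2 same-type → still unsatisfied.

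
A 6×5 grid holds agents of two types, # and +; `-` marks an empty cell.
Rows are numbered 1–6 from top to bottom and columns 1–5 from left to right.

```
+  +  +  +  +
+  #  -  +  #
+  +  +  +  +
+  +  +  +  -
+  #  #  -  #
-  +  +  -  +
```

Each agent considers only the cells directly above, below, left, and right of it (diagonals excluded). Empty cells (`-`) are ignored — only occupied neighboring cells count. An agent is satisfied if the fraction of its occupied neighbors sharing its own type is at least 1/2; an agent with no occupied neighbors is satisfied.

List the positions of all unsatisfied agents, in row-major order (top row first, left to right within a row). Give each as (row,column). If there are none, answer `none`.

Row 1: (1,1)+ 2/2 satisfied · (1,2)+ 2/3 satisfied · (1,3)+ 2/2 satisfied · (1,4)+ 3/3 satisfied · (1,5)+ 1/2 satisfied
Row 2: (2,1)+ 2/3 satisfied · (2,2)# 0/3 not · (2,4)+ 2/3 satisfied · (2,5)# 0/3 not
Row 3: (3,1)+ 3/3 satisfied · (3,2)+ 3/4 satisfied · (3,3)+ 3/3 satisfied · (3,4)+ 4/4 satisfied · (3,5)+ 1/2 satisfied
Row 4: (4,1)+ 3/3 satisfied · (4,2)+ 3/4 satisfied · (4,3)+ 3/4 satisfied · (4,4)+ 2/2 satisfied
Row 5: (5,1)+ 1/2 satisfied · (5,2)# 1/4 not · (5,3)# 1/3 not · (5,5)# 0/1 not
Row 6: (6,2)+ 1/2 satisfied · (6,3)+ 1/2 satisfied · (6,5)+ 0/1 not

(2,2), (2,5), (5,2), (5,3), (5,5), (6,5)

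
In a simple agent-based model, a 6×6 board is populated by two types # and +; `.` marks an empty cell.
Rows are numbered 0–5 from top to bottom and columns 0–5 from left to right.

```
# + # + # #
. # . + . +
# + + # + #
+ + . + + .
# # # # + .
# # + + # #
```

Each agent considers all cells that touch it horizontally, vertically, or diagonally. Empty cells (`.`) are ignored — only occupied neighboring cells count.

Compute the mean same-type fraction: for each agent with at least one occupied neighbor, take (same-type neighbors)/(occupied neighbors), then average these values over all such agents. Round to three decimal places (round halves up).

(0,0)# 1/2
(0,1)+ 0/3
(0,2)# 1/4
(0,3)+ 1/3
(0,4)# 1/4
(0,5)# 1/2
(1,1)# 3/6
(1,3)+ 3/6
(1,5)+ 1/4
(2,0)# 1/4
(2,1)+ 3/5
(2,2)+ 4/6
(2,3)# 0/5
(2,4)+ 4/6
(2,5)# 0/3
(3,0)+ 2/5
(3,1)+ 3/7
(3,3)+ 4/7
(3,4)+ 3/6
(4,0)# 3/5
(4,1)# 4/7
(4,2)# 3/7
(4,3)# 2/7
(4,4)+ 3/6
(5,0)# 3/3
(5,1)# 4/5
(5,2)+ 1/5
(5,3)+ 2/5
(5,4)# 2/4
(5,5)# 1/2
Sum over 30 agents: 1/2 + 0/3 + 1/4 + 1/3 + 1/4 + 1/2 + 3/6 + 3/6 + 1/4 + 1/4 + 3/5 + 4/6 + 0/5 + 4/6 + 0/3 + 2/5 + 3/7 + 4/7 + 3/6 + 3/5 + 4/7 + 3/7 + 2/7 + 3/6 + 3/3 + 4/5 + 1/5 + 2/5 + 2/4 + 1/2 = 272/21; mean = 272/21 ÷ 30 = 136/315 = 0.431746… → 0.432.

0.432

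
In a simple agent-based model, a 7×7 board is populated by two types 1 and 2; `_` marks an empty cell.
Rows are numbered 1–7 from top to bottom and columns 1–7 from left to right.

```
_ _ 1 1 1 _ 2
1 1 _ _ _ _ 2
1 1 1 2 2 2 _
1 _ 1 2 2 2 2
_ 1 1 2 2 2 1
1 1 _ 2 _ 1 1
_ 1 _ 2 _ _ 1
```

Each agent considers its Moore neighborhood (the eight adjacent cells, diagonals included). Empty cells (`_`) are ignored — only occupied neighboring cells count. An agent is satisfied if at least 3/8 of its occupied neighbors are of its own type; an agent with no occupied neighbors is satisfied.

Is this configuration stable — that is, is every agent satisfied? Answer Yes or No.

Yes

Row 1: (1,3)1 2/2 ok · (1,4)1 2/2 ok · (1,5)1 1/1 ok · (1,7)2 1/1 ok
Row 2: (2,1)1 3/3 ok · (2,2)1 5/5 ok · (2,7)2 2/2 ok
Row 3: (3,1)1 4/4 ok · (3,2)1 6/6 ok · (3,3)1 3/5 ok · (3,4)2 3/5 ok · (3,5)2 5/5 ok · (3,6)2 5/5 ok
Row 4: (4,1)1 3/3 ok · (4,3)1 4/7 ok · (4,4)2 5/8 ok · (4,5)2 8/8 ok · (4,6)2 6/7 ok · (4,7)2 3/4 ok
Row 5: (5,2)1 5/5 ok · (5,3)1 3/6 ok · (5,4)2 4/6 ok · (5,5)2 6/7 ok · (5,6)2 4/7 ok · (5,7)1 2/5 ok
Row 6: (6,1)1 3/3 ok · (6,2)1 4/4 ok · (6,4)2 3/4 ok · (6,6)1 3/5 ok · (6,7)1 3/4 ok
Row 7: (7,2)1 2/2 ok · (7,4)2 1/1 ok · (7,7)1 2/2 ok
All meet the threshold, so the configuration is stable.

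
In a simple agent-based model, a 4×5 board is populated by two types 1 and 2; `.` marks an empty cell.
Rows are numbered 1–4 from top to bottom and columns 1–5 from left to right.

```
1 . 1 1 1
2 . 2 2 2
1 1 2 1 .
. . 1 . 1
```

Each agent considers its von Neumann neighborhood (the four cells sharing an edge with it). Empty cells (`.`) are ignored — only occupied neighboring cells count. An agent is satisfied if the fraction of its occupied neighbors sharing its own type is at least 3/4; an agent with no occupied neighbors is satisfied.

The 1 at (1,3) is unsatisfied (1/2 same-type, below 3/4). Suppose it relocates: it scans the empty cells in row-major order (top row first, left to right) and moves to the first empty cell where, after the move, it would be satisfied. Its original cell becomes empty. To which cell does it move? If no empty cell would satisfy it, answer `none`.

(1,2)

Vacating (1,3). Empty cells in order:
  (1,2): 1/1 same-type → satisfied — stop here.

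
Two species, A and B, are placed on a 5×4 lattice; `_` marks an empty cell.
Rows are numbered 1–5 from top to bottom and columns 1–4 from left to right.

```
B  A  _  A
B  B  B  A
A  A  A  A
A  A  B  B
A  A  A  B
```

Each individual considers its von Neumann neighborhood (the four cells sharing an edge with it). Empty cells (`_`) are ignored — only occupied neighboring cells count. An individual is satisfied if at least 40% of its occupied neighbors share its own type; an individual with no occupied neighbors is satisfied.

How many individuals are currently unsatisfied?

4

Row 1: (1,1)B 1/2 ok · (1,2)A 0/2 unhappy · (1,4)A 1/1 ok
Row 2: (2,1)B 2/3 ok · (2,2)B 2/4 ok · (2,3)B 1/3 unhappy · (2,4)A 2/3 ok
Row 3: (3,1)A 2/3 ok · (3,2)A 3/4 ok · (3,3)A 2/4 ok · (3,4)A 2/3 ok
Row 4: (4,1)A 3/3 ok · (4,2)A 3/4 ok · (4,3)B 1/4 unhappy · (4,4)B 2/3 ok
Row 5: (5,1)A 2/2 ok · (5,2)A 3/3 ok · (5,3)A 1/3 unhappy · (5,4)B 1/2 ok
Unsatisfied: (1,2), (2,3), (4,3), (5,3) — 4 in total.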